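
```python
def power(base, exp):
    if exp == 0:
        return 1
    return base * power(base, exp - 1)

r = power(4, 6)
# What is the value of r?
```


power(4, 6)
= 4 * power(4, 5)
= 4 * 4 * power(4, 4)
= 4 * 4 * 4 * power(4, 3)
= 4 * 4 * 4 * 4 * power(4, 2)
= 4 * 4 * 4 * 4 * 4 * power(4, 1)
= 4 * 4 * 4 * 4 * 4 * 4 * power(4, 0)
= 4 * 4 * 4 * 4 * 4 * 4 * 1
= 4096


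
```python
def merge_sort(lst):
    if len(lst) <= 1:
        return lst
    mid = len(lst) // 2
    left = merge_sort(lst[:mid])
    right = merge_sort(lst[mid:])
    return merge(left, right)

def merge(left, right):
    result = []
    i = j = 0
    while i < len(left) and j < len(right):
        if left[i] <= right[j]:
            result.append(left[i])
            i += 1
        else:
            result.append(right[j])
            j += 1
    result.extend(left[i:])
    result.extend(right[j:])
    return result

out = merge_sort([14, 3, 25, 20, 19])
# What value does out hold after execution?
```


merge_sort([14, 3, 25, 20, 19])
Split into [14, 3] and [25, 20, 19]
Left sorted: [3, 14]
Right sorted: [19, 20, 25]
Merge [3, 14] and [19, 20, 25]
= [3, 14, 19, 20, 25]


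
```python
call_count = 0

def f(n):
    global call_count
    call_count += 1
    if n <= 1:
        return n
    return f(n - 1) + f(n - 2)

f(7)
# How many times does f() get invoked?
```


f(7) calls f(6) and f(5); each non-base call branches into two more.
Let C(k) = total number of calls made by f(k), including the call to f(k) itself.
Base cases: C(0) = 1, C(1) = 1
Recurrence: C(k) = 1 + C(k-1) + C(k-2)
  C(2) = 1 + C(1) + C(0) = 1 + 1 + 1 = 3
  C(3) = 1 + C(2) + C(1) = 1 + 3 + 1 = 5
  C(4) = 1 + C(3) + C(2) = 1 + 5 + 3 = 9
  C(5) = 1 + C(4) + C(3) = 1 + 9 + 5 = 15
  C(6) = 1 + C(5) + C(4) = 1 + 15 + 9 = 25
  C(7) = 1 + C(6) + C(5) = 1 + 25 + 15 = 41
Total calls = C(7) = 41


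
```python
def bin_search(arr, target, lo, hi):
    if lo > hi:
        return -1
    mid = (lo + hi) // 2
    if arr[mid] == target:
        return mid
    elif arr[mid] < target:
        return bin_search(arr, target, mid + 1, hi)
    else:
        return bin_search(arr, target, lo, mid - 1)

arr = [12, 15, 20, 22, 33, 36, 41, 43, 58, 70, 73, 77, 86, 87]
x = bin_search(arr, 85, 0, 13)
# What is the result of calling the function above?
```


bin_search(arr, 85, 0, 13)
lo=0, hi=13, mid=6, arr[mid]=41
41 < 85, search right half
lo=7, hi=13, mid=10, arr[mid]=73
73 < 85, search right half
lo=11, hi=13, mid=12, arr[mid]=86
86 > 85, search left half
lo=11, hi=11, mid=11, arr[mid]=77
77 < 85, search right half
lo > hi, target not found, return -1
= -1


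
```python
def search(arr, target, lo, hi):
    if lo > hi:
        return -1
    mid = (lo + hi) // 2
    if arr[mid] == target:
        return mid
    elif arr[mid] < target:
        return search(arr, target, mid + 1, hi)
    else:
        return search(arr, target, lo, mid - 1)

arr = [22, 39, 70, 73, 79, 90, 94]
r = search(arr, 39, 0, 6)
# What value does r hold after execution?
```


search(arr, 39, 0, 6)
lo=0, hi=6, mid=3, arr[mid]=73
73 > 39, search left half
lo=0, hi=2, mid=1, arr[mid]=39
arr[1] == 39, found at index 1
= 1


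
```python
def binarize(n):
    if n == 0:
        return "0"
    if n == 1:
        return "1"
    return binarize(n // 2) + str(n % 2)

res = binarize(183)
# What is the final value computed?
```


binarize(183)
= binarize(91) + "1"
= binarize(45) + "1" + "1"
= binarize(22) + "1" + "1" + "1"
= binarize(11) + "0" + "1" + "1" + "1"
= binarize(5) + "1" + "0" + "1" + "1" + "1"
= binarize(2) + "1" + "1" + "0" + "1" + "1" + "1"
= binarize(1) + "0" + "1" + "1" + "0" + "1" + "1" + "1"
= "1" + "0" + "1" + "1" + "0" + "1" + "1" + "1"
= "10110111"


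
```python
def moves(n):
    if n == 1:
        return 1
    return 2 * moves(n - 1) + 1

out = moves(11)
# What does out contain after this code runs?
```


moves(11)
= 2 * moves(10) + 1
= 2 * (2 * moves(9) + 1) + 1
= 2 * (2 * (2 * moves(8) + 1) + 1) + 1
= 2 * (2 * (2 * (2 * moves(7) + 1) + 1) + 1) + 1
= 2 * (2 * (2 * (2 * (2 * moves(6) + 1) + 1) + 1) + 1) + 1
= 2 * (2 * (2 * (2 * (2 * (2 * moves(5) + 1) + 1) + 1) + 1) + 1) + 1
= 2 * (2 * (2 * (2 * (2 * (2 * (2 * moves(4) + 1) + 1) + 1) + 1) + 1) + 1) + 1
= 2 * (2 * (2 * (2 * (2 * (2 * (2 * (2 * moves(3) + 1) + 1) + 1) + 1) + 1) + 1) + 1) + 1
= 2 * (2 * (2 * (2 * (2 * (2 * (2 * (2 * (2 * moves(2) + 1) + 1) + 1) + 1) + 1) + 1) + 1) + 1) + 1
= 2 * (2 * (2 * (2 * (2 * (2 * (2 * (2 * (2 * (2 * moves(1) + 1) + 1) + 1) + 1) + 1) + 1) + 1) + 1) + 1) + 1
Now compute bottom-up:
moves(1) = 1
moves(2) = 2 * 1 + 1 = 3
moves(3) = 2 * 3 + 1 = 7
moves(4) = 2 * 7 + 1 = 15
moves(5) = 2 * 15 + 1 = 31
moves(6) = 2 * 31 + 1 = 63
moves(7) = 2 * 63 + 1 = 127
moves(8) = 2 * 127 + 1 = 255
moves(9) = 2 * 255 + 1 = 511
moves(10) = 2 * 511 + 1 = 1023
moves(11) = 2 * 1023 + 1 = 2047
= 2047


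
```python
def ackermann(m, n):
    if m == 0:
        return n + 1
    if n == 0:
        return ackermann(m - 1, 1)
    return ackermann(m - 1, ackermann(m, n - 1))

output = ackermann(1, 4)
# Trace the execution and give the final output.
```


ackermann(1, 4)
= ackermann(0, ackermann(1, 3))
First compute ackermann(1, 3) = 5
= ackermann(0, 5)
= 6


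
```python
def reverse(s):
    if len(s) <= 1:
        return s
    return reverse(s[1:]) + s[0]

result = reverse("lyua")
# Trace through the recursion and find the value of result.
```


reverse("lyua")
= reverse("yua") + "l"
= reverse("ua") + "y" + "l"
= reverse("a") + "u" + "y" + "l"
= "a" + "u" + "y" + "l"
= "auyl"


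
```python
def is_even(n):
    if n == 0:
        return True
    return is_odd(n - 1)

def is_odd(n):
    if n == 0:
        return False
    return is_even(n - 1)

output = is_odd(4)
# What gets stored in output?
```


is_odd(4)
= is_even(3)
= is_odd(2)
= is_even(1)
= is_odd(0)
n == 0: return False
= False


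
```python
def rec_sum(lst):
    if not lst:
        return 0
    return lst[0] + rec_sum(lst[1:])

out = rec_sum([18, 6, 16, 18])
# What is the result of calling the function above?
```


rec_sum([18, 6, 16, 18])
= 18 + rec_sum([6, 16, 18])
= 18 + 6 + rec_sum([16, 18])
= 18 + 6 + 16 + rec_sum([18])
= 18 + 6 + 16 + 18 + rec_sum([])
= 18 + 6 + 16 + 18 + 0
= 58


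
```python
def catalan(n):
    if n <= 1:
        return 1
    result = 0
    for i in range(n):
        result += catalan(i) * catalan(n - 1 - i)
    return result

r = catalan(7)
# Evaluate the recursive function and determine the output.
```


catalan(7)
= sum of catalan(i) * catalan(7-1-i) for i in 0..6
First compute sub-values bottom-up:
  catalan(0) = 1, catalan(1) = 1
  catalan(2) = 1*1 + 1*1 = 2
  catalan(3) = 1*2 + 1*1 + 2*1 = 5
  catalan(4) = 1*5 + 1*2 + 2*1 + 5*1 = 14
  catalan(5) = 1*14 + 1*5 + 2*2 + 5*1 + 14*1 = 42
  catalan(6) = 1*42 + 1*14 + 2*5 + 5*2 + 14*1 + 42*1 = 132
Now catalan(7):
  catalan(0)*catalan(6) = 1*132 = 132
  catalan(1)*catalan(5) = 1*42 = 42
  catalan(2)*catalan(4) = 2*14 = 28
  catalan(3)*catalan(3) = 5*5 = 25
  catalan(4)*catalan(2) = 14*2 = 28
  catalan(5)*catalan(1) = 42*1 = 42
  catalan(6)*catalan(0) = 132*1 = 132
= 132 + 42 + 28 + 25 + 28 + 42 + 132
= 429


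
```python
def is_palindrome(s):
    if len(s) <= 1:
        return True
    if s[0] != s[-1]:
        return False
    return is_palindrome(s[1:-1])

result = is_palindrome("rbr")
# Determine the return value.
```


is_palindrome("rbr")
"rbr": s[0]='r' == s[-1]='r' -> is_palindrome("b")
"b": len <= 1 -> True
= True


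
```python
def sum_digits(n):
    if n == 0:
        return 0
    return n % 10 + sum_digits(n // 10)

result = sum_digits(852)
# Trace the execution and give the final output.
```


sum_digits(852)
= 2 + sum_digits(85)
= 2 + 5 + sum_digits(8)
= 2 + 5 + 8 + sum_digits(0)
= 2 + 5 + 8 + 0
= 15


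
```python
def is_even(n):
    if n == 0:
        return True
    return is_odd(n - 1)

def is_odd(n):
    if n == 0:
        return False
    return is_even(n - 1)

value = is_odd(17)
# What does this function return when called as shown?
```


is_odd(17)
= is_even(16)
= is_odd(15)
= is_even(14)
= is_odd(13)
= is_even(12)
= is_odd(11)
= is_even(10)
= is_odd(9)
= is_even(8)
= is_odd(7)
= is_even(6)
= is_odd(5)
= is_even(4)
= is_odd(3)
= is_even(2)
= is_odd(1)
= is_even(0)
n == 0: return True
= True


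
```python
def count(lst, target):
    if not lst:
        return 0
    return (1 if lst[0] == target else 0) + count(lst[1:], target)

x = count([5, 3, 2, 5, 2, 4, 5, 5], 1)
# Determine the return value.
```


count([5, 3, 2, 5, 2, 4, 5, 5], 1)
lst[0]=5 != 1: 0 + count([3, 2, 5, 2, 4, 5, 5], 1)
lst[0]=3 != 1: 0 + count([2, 5, 2, 4, 5, 5], 1)
lst[0]=2 != 1: 0 + count([5, 2, 4, 5, 5], 1)
lst[0]=5 != 1: 0 + count([2, 4, 5, 5], 1)
lst[0]=2 != 1: 0 + count([4, 5, 5], 1)
lst[0]=4 != 1: 0 + count([5, 5], 1)
lst[0]=5 != 1: 0 + count([5], 1)
lst[0]=5 != 1: 0 + count([], 1)
= 0


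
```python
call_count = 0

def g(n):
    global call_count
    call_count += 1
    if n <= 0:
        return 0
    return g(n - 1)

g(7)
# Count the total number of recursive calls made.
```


g(7) calls g(6) calls ... calls g(0)
Total calls: 7 + 1 (for base case) = 8


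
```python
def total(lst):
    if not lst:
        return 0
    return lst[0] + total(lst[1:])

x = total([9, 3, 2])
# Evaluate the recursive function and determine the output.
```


total([9, 3, 2])
= 9 + total([3, 2])
= 9 + 3 + total([2])
= 9 + 3 + 2 + total([])
= 9 + 3 + 2 + 0
= 14


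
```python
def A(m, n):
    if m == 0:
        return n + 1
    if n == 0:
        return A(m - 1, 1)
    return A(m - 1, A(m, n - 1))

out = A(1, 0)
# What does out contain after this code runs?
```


A(1, 0)
n == 0: return A(0, 1)
= A(0, 1) = 2
= 2


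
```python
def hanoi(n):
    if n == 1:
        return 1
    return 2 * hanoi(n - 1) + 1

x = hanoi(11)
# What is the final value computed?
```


hanoi(11)
= 2 * hanoi(10) + 1
= 2 * (2 * hanoi(9) + 1) + 1
= 2 * (2 * (2 * hanoi(8) + 1) + 1) + 1
= 2 * (2 * (2 * (2 * hanoi(7) + 1) + 1) + 1) + 1
= 2 * (2 * (2 * (2 * (2 * hanoi(6) + 1) + 1) + 1) + 1) + 1
= 2 * (2 * (2 * (2 * (2 * (2 * hanoi(5) + 1) + 1) + 1) + 1) + 1) + 1
= 2 * (2 * (2 * (2 * (2 * (2 * (2 * hanoi(4) + 1) + 1) + 1) + 1) + 1) + 1) + 1
= 2 * (2 * (2 * (2 * (2 * (2 * (2 * (2 * hanoi(3) + 1) + 1) + 1) + 1) + 1) + 1) + 1) + 1
= 2 * (2 * (2 * (2 * (2 * (2 * (2 * (2 * (2 * hanoi(2) + 1) + 1) + 1) + 1) + 1) + 1) + 1) + 1) + 1
= 2 * (2 * (2 * (2 * (2 * (2 * (2 * (2 * (2 * (2 * hanoi(1) + 1) + 1) + 1) + 1) + 1) + 1) + 1) + 1) + 1) + 1
Now compute bottom-up:
hanoi(1) = 1
hanoi(2) = 2 * 1 + 1 = 3
hanoi(3) = 2 * 3 + 1 = 7
hanoi(4) = 2 * 7 + 1 = 15
hanoi(5) = 2 * 15 + 1 = 31
hanoi(6) = 2 * 31 + 1 = 63
hanoi(7) = 2 * 63 + 1 = 127
hanoi(8) = 2 * 127 + 1 = 255
hanoi(9) = 2 * 255 + 1 = 511
hanoi(10) = 2 * 511 + 1 = 1023
hanoi(11) = 2 * 1023 + 1 = 2047
= 2047


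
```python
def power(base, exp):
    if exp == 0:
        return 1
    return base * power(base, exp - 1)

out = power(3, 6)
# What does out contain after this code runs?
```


power(3, 6)
= 3 * power(3, 5)
= 3 * 3 * power(3, 4)
= 3 * 3 * 3 * power(3, 3)
= 3 * 3 * 3 * 3 * power(3, 2)
= 3 * 3 * 3 * 3 * 3 * power(3, 1)
= 3 * 3 * 3 * 3 * 3 * 3 * power(3, 0)
= 3 * 3 * 3 * 3 * 3 * 3 * 1
= 729


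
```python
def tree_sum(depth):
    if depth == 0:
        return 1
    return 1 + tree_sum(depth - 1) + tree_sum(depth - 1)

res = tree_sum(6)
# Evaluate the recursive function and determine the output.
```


tree_sum(6)
= 1 + tree_sum(5) + tree_sum(5)
= 1 + 2 * tree_sum(5)
tree_sum(k) = 2^(k+1) - 1
tree_sum(0) = 1
tree_sum(1) = 3
tree_sum(2) = 7
tree_sum(3) = 15
tree_sum(4) = 31
tree_sum(6) = 2^7 - 1 = 127


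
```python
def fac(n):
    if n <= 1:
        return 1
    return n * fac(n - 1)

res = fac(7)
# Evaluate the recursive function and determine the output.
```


fac(7)
= 7 * fac(6)
= 7 * 6 * fac(5)
= 7 * 6 * 5 * fac(4)
= 7 * 6 * 5 * 4 * fac(3)
= 7 * 6 * 5 * 4 * 3 * fac(2)
= 7 * 6 * 5 * 4 * 3 * 2 * fac(1)
= 7 * 6 * 5 * 4 * 3 * 2 * 1
= 5040


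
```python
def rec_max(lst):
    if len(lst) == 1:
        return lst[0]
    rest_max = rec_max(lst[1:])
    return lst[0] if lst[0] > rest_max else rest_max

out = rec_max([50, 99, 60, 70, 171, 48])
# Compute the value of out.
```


rec_max([50, 99, 60, 70, 171, 48])
= compare 50 with rec_max([99, 60, 70, 171, 48])
= compare 99 with rec_max([60, 70, 171, 48])
= compare 60 with rec_max([70, 171, 48])
= compare 70 with rec_max([171, 48])
= compare 171 with rec_max([48])
Base: rec_max([48]) = 48
compare 171 with 48: max = 171
compare 70 with 171: max = 171
compare 60 with 171: max = 171
compare 99 with 171: max = 171
compare 50 with 171: max = 171
= 171


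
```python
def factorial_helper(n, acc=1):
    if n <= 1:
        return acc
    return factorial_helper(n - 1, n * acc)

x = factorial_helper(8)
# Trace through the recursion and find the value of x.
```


factorial_helper(8, 1)
= factorial_helper(7, 8 * 1) = factorial_helper(7, 8)
= factorial_helper(6, 7 * 8) = factorial_helper(6, 56)
= factorial_helper(5, 6 * 56) = factorial_helper(5, 336)
= factorial_helper(4, 5 * 336) = factorial_helper(4, 1680)
= factorial_helper(3, 4 * 1680) = factorial_helper(3, 6720)
= factorial_helper(2, 3 * 6720) = factorial_helper(2, 20160)
= factorial_helper(1, 2 * 20160) = factorial_helper(1, 40320)
n <= 1, return acc = 40320


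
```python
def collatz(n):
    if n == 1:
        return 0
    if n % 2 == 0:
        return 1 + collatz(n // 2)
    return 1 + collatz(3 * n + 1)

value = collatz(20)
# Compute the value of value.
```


collatz(20)
20 is even -> collatz(10)
10 is even -> collatz(5)
5 is odd -> 3*5+1 = 16 -> collatz(16)
16 is even -> collatz(8)
8 is even -> collatz(4)
4 is even -> collatz(2)
2 is even -> collatz(1)
Reached 1 after 7 steps
= 7


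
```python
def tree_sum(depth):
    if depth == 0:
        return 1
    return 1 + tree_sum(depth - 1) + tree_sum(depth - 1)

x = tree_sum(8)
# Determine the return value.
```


tree_sum(8)
= 1 + tree_sum(7) + tree_sum(7)
= 1 + 2 * tree_sum(7)
tree_sum(k) = 2^(k+1) - 1
tree_sum(0) = 1
tree_sum(1) = 3
tree_sum(2) = 7
tree_sum(3) = 15
tree_sum(4) = 31
tree_sum(8) = 2^9 - 1 = 511


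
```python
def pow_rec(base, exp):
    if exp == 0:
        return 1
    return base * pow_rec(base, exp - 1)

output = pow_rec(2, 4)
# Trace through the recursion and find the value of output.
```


pow_rec(2, 4)
= 2 * pow_rec(2, 3)
= 2 * 2 * pow_rec(2, 2)
= 2 * 2 * 2 * pow_rec(2, 1)
= 2 * 2 * 2 * 2 * pow_rec(2, 0)
= 2 * 2 * 2 * 2 * 1
= 16


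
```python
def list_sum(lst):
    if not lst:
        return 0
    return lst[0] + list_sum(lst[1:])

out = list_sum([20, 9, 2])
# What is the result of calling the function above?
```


list_sum([20, 9, 2])
= 20 + list_sum([9, 2])
= 20 + 9 + list_sum([2])
= 20 + 9 + 2 + list_sum([])
= 20 + 9 + 2 + 0
= 31


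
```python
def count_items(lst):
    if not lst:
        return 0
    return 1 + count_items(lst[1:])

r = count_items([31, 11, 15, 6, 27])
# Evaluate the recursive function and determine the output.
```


count_items([31, 11, 15, 6, 27])
= 1 + count_items([11, 15, 6, 27])
= 1 + 1 + count_items([15, 6, 27])
= 1 + 1 + 1 + count_items([6, 27])
= 1 + 1 + 1 + 1 + count_items([27])
= 1 + 1 + 1 + 1 + 1 + count_items([])
= 1 + 1 + 1 + 1 + 1 + 0
= 5


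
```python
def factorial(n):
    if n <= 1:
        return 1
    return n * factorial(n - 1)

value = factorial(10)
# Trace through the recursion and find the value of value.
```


factorial(10)
= 10 * factorial(9)
= 10 * 9 * factorial(8)
= 10 * 9 * 8 * factorial(7)
= 10 * 9 * 8 * 7 * factorial(6)
= 10 * 9 * 8 * 7 * 6 * factorial(5)
= 10 * 9 * 8 * 7 * 6 * 5 * factorial(4)
= 10 * 9 * 8 * 7 * 6 * 5 * 4 * factorial(3)
= 10 * 9 * 8 * 7 * 6 * 5 * 4 * 3 * factorial(2)
= 10 * 9 * 8 * 7 * 6 * 5 * 4 * 3 * 2 * factorial(1)
= 10 * 9 * 8 * 7 * 6 * 5 * 4 * 3 * 2 * 1
= 3628800


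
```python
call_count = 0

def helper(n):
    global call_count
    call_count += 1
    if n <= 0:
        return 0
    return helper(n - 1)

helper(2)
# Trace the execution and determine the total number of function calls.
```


helper(2) calls helper(1) calls ... calls helper(0)
Total calls: 2 + 1 (for base case) = 3


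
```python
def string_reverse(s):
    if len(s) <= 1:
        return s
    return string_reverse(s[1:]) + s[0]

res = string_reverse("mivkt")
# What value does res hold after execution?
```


string_reverse("mivkt")
= string_reverse("ivkt") + "m"
= string_reverse("vkt") + "i" + "m"
= string_reverse("kt") + "v" + "i" + "m"
= string_reverse("t") + "k" + "v" + "i" + "m"
= "t" + "k" + "v" + "i" + "m"
= "tkvim"


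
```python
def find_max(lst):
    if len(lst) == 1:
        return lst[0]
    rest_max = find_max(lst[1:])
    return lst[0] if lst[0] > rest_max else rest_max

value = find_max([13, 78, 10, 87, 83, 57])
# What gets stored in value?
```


find_max([13, 78, 10, 87, 83, 57])
= compare 13 with find_max([78, 10, 87, 83, 57])
= compare 78 with find_max([10, 87, 83, 57])
= compare 10 with find_max([87, 83, 57])
= compare 87 with find_max([83, 57])
= compare 83 with find_max([57])
Base: find_max([57]) = 57
compare 83 with 57: max = 83
compare 87 with 83: max = 87
compare 10 with 87: max = 87
compare 78 with 87: max = 87
compare 13 with 87: max = 87
= 87


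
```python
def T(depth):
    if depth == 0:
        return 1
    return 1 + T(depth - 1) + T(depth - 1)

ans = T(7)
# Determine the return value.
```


T(7)
= 1 + T(6) + T(6)
= 1 + 2 * T(6)
T(k) = 2^(k+1) - 1
T(0) = 1
T(1) = 3
T(2) = 7
T(3) = 15
T(4) = 31
T(7) = 2^8 - 1 = 255


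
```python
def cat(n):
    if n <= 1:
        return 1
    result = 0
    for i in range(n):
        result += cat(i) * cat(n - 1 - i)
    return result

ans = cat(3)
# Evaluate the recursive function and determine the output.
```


cat(3)
= sum of cat(i) * cat(3-1-i) for i in 0..2
First compute sub-values bottom-up:
  cat(0) = 1, cat(1) = 1
  cat(2) = 1*1 + 1*1 = 2
Now cat(3):
  cat(0)*cat(2) = 1*2 = 2
  cat(1)*cat(1) = 1*1 = 1
  cat(2)*cat(0) = 2*1 = 2
= 2 + 1 + 2
= 5


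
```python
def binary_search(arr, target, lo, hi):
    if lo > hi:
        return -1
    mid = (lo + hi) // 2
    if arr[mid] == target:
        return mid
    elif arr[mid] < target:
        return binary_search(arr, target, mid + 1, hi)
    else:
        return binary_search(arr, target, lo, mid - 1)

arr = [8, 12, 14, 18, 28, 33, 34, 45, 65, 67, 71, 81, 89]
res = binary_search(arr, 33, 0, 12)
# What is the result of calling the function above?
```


binary_search(arr, 33, 0, 12)
lo=0, hi=12, mid=6, arr[mid]=34
34 > 33, search left half
lo=0, hi=5, mid=2, arr[mid]=14
14 < 33, search right half
lo=3, hi=5, mid=4, arr[mid]=28
28 < 33, search right half
lo=5, hi=5, mid=5, arr[mid]=33
arr[5] == 33, found at index 5
= 5


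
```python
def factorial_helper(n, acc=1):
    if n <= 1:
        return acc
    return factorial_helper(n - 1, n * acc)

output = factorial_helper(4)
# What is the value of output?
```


factorial_helper(4, 1)
= factorial_helper(3, 4 * 1) = factorial_helper(3, 4)
= factorial_helper(2, 3 * 4) = factorial_helper(2, 12)
= factorial_helper(1, 2 * 12) = factorial_helper(1, 24)
n <= 1, return acc = 24


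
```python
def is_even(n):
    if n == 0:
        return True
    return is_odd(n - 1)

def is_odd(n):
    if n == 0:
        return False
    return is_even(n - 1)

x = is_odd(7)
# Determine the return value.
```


is_odd(7)
= is_even(6)
= is_odd(5)
= is_even(4)
= is_odd(3)
= is_even(2)
= is_odd(1)
= is_even(0)
n == 0: return True
= True


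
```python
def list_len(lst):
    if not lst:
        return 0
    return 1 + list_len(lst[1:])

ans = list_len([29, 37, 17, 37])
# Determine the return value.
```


list_len([29, 37, 17, 37])
= 1 + list_len([37, 17, 37])
= 1 + 1 + list_len([17, 37])
= 1 + 1 + 1 + list_len([37])
= 1 + 1 + 1 + 1 + list_len([])
= 1 + 1 + 1 + 1 + 0
= 4


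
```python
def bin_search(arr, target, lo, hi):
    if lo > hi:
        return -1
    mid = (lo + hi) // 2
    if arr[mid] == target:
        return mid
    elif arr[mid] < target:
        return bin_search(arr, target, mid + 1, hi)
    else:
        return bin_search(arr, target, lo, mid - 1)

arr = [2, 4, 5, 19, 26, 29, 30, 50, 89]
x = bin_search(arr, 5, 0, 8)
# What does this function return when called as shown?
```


bin_search(arr, 5, 0, 8)
lo=0, hi=8, mid=4, arr[mid]=26
26 > 5, search left half
lo=0, hi=3, mid=1, arr[mid]=4
4 < 5, search right half
lo=2, hi=3, mid=2, arr[mid]=5
arr[2] == 5, found at index 2
= 2


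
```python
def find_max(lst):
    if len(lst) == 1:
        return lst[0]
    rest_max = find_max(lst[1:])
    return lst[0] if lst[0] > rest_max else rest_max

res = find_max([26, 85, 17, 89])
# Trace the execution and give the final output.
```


find_max([26, 85, 17, 89])
= compare 26 with find_max([85, 17, 89])
= compare 85 with find_max([17, 89])
= compare 17 with find_max([89])
Base: find_max([89]) = 89
compare 17 with 89: max = 89
compare 85 with 89: max = 89
compare 26 with 89: max = 89
= 89


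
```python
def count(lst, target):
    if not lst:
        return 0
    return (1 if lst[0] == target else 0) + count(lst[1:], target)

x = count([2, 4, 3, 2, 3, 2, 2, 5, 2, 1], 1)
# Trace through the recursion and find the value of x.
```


count([2, 4, 3, 2, 3, 2, 2, 5, 2, 1], 1)
lst[0]=2 != 1: 0 + count([4, 3, 2, 3, 2, 2, 5, 2, 1], 1)
lst[0]=4 != 1: 0 + count([3, 2, 3, 2, 2, 5, 2, 1], 1)
lst[0]=3 != 1: 0 + count([2, 3, 2, 2, 5, 2, 1], 1)
lst[0]=2 != 1: 0 + count([3, 2, 2, 5, 2, 1], 1)
lst[0]=3 != 1: 0 + count([2, 2, 5, 2, 1], 1)
lst[0]=2 != 1: 0 + count([2, 5, 2, 1], 1)
lst[0]=2 != 1: 0 + count([5, 2, 1], 1)
lst[0]=5 != 1: 0 + count([2, 1], 1)
lst[0]=2 != 1: 0 + count([1], 1)
lst[0]=1 == 1: 1 + count([], 1)
= 1


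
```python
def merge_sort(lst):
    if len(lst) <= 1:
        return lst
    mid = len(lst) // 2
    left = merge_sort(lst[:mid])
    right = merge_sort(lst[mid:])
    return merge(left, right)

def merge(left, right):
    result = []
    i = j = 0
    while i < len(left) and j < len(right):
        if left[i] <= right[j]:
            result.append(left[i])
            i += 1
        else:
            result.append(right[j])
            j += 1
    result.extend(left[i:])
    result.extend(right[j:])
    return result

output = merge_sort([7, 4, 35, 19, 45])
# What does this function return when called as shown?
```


merge_sort([7, 4, 35, 19, 45])
Split into [7, 4] and [35, 19, 45]
Left sorted: [4, 7]
Right sorted: [19, 35, 45]
Merge [4, 7] and [19, 35, 45]
= [4, 7, 19, 35, 45]


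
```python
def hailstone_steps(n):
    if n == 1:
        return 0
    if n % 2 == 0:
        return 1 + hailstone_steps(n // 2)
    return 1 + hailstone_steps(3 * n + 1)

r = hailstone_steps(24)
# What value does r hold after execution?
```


hailstone_steps(24)
24 is even -> hailstone_steps(12)
12 is even -> hailstone_steps(6)
6 is even -> hailstone_steps(3)
3 is odd -> 3*3+1 = 10 -> hailstone_steps(10)
10 is even -> hailstone_steps(5)
5 is odd -> 3*5+1 = 16 -> hailstone_steps(16)
16 is even -> hailstone_steps(8)
8 is even -> hailstone_steps(4)
4 is even -> hailstone_steps(2)
2 is even -> hailstone_steps(1)
Reached 1 after 10 steps
= 10


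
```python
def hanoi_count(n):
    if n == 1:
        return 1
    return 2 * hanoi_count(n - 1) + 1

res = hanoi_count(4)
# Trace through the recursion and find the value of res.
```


hanoi_count(4)
= 2 * hanoi_count(3) + 1
= 2 * (2 * hanoi_count(2) + 1) + 1
= 2 * (2 * (2 * hanoi_count(1) + 1) + 1) + 1
Now compute bottom-up:
hanoi_count(1) = 1
hanoi_count(2) = 2 * 1 + 1 = 3
hanoi_count(3) = 2 * 3 + 1 = 7
hanoi_count(4) = 2 * 7 + 1 = 15
= 15


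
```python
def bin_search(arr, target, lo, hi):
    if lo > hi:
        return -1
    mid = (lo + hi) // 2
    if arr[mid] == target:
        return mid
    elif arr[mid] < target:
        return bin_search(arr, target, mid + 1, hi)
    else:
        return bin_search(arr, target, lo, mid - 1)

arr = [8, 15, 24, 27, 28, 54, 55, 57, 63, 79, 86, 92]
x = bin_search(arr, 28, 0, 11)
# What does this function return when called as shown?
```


bin_search(arr, 28, 0, 11)
lo=0, hi=11, mid=5, arr[mid]=54
54 > 28, search left half
lo=0, hi=4, mid=2, arr[mid]=24
24 < 28, search right half
lo=3, hi=4, mid=3, arr[mid]=27
27 < 28, search right half
lo=4, hi=4, mid=4, arr[mid]=28
arr[4] == 28, found at index 4
= 4


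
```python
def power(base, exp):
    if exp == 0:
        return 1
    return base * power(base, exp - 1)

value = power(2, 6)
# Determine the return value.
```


power(2, 6)
= 2 * power(2, 5)
= 2 * 2 * power(2, 4)
= 2 * 2 * 2 * power(2, 3)
= 2 * 2 * 2 * 2 * power(2, 2)
= 2 * 2 * 2 * 2 * 2 * power(2, 1)
= 2 * 2 * 2 * 2 * 2 * 2 * power(2, 0)
= 2 * 2 * 2 * 2 * 2 * 2 * 1
= 64


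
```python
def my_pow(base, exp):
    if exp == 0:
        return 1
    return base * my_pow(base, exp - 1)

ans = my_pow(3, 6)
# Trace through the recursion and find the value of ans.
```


my_pow(3, 6)
= 3 * my_pow(3, 5)
= 3 * 3 * my_pow(3, 4)
= 3 * 3 * 3 * my_pow(3, 3)
= 3 * 3 * 3 * 3 * my_pow(3, 2)
= 3 * 3 * 3 * 3 * 3 * my_pow(3, 1)
= 3 * 3 * 3 * 3 * 3 * 3 * my_pow(3, 0)
= 3 * 3 * 3 * 3 * 3 * 3 * 1
= 729


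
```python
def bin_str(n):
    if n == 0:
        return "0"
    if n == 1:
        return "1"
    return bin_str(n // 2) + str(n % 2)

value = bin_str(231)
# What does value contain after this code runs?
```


bin_str(231)
= bin_str(115) + "1"
= bin_str(57) + "1" + "1"
= bin_str(28) + "1" + "1" + "1"
= bin_str(14) + "0" + "1" + "1" + "1"
= bin_str(7) + "0" + "0" + "1" + "1" + "1"
= bin_str(3) + "1" + "0" + "0" + "1" + "1" + "1"
= bin_str(1) + "1" + "1" + "0" + "0" + "1" + "1" + "1"
= "1" + "1" + "1" + "0" + "0" + "1" + "1" + "1"
= "11100111"


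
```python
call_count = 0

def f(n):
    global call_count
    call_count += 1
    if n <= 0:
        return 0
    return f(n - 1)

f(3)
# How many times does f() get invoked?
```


f(3) calls f(2) calls ... calls f(0)
Total calls: 3 + 1 (for base case) = 4


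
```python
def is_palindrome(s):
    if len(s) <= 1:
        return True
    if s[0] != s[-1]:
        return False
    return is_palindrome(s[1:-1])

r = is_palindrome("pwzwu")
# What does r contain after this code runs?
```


is_palindrome("pwzwu")
"pwzwu": s[0]='p' != s[-1]='u' -> False
= False


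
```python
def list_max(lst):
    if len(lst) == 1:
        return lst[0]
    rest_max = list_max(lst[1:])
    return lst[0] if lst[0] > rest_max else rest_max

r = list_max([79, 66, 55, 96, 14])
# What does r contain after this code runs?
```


list_max([79, 66, 55, 96, 14])
= compare 79 with list_max([66, 55, 96, 14])
= compare 66 with list_max([55, 96, 14])
= compare 55 with list_max([96, 14])
= compare 96 with list_max([14])
Base: list_max([14]) = 14
compare 96 with 14: max = 96
compare 55 with 96: max = 96
compare 66 with 96: max = 96
compare 79 with 96: max = 96
= 96


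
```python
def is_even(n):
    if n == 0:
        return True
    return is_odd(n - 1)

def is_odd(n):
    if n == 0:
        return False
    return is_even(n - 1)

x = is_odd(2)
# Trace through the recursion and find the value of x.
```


is_odd(2)
= is_even(1)
= is_odd(0)
n == 0: return False
= False


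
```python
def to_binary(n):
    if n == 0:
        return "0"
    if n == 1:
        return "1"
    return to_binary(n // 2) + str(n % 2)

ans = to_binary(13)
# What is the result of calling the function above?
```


to_binary(13)
= to_binary(6) + "1"
= to_binary(3) + "0" + "1"
= to_binary(1) + "1" + "0" + "1"
= "1" + "1" + "0" + "1"
= "1101"


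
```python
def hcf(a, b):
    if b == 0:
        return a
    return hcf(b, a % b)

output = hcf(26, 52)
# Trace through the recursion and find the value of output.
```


hcf(26, 52)
= hcf(52, 26 % 52) = hcf(52, 26)
= hcf(26, 52 % 26) = hcf(26, 0)
b == 0, return a = 26


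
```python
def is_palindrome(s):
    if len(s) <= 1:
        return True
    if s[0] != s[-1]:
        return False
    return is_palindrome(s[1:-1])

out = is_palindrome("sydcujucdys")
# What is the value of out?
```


is_palindrome("sydcujucdys")
"sydcujucdys": s[0]='s' == s[-1]='s' -> is_palindrome("ydcujucdy")
"ydcujucdy": s[0]='y' == s[-1]='y' -> is_palindrome("dcujucd")
"dcujucd": s[0]='d' == s[-1]='d' -> is_palindrome("cujuc")
"cujuc": s[0]='c' == s[-1]='c' -> is_palindrome("uju")
"uju": s[0]='u' == s[-1]='u' -> is_palindrome("j")
"j": len <= 1 -> True
= True


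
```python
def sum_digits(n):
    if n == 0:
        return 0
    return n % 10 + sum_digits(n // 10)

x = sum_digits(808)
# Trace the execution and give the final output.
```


sum_digits(808)
= 8 + sum_digits(80)
= 8 + 0 + sum_digits(8)
= 8 + 0 + 8 + sum_digits(0)
= 8 + 0 + 8 + 0
= 16


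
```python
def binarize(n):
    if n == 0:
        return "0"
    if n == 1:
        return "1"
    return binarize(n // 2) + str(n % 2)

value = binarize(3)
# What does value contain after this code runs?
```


binarize(3)
= binarize(1) + "1"
= "1" + "1"
= "11"


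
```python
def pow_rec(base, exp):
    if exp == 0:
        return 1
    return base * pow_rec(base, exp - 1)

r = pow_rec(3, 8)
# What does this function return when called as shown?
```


pow_rec(3, 8)
= 3 * pow_rec(3, 7)
= 3 * 3 * pow_rec(3, 6)
= 3 * 3 * 3 * pow_rec(3, 5)
= 3 * 3 * 3 * 3 * pow_rec(3, 4)
= 3 * 3 * 3 * 3 * 3 * pow_rec(3, 3)
= 3 * 3 * 3 * 3 * 3 * 3 * pow_rec(3, 2)
= 3 * 3 * 3 * 3 * 3 * 3 * 3 * pow_rec(3, 1)
= 3 * 3 * 3 * 3 * 3 * 3 * 3 * 3 * pow_rec(3, 0)
= 3 * 3 * 3 * 3 * 3 * 3 * 3 * 3 * 1
= 6561


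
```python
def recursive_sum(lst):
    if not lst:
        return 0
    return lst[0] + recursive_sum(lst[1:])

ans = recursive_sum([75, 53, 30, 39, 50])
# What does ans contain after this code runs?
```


recursive_sum([75, 53, 30, 39, 50])
= 75 + recursive_sum([53, 30, 39, 50])
= 75 + 53 + recursive_sum([30, 39, 50])
= 75 + 53 + 30 + recursive_sum([39, 50])
= 75 + 53 + 30 + 39 + recursive_sum([50])
= 75 + 53 + 30 + 39 + 50 + recursive_sum([])
= 75 + 53 + 30 + 39 + 50 + 0
= 247


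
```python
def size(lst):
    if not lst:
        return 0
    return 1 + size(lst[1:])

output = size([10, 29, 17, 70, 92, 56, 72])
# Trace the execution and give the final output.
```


size([10, 29, 17, 70, 92, 56, 72])
= 1 + size([29, 17, 70, 92, 56, 72])
= 1 + 1 + size([17, 70, 92, 56, 72])
= 1 + 1 + 1 + size([70, 92, 56, 72])
= 1 + 1 + 1 + 1 + size([92, 56, 72])
= 1 + 1 + 1 + 1 + 1 + size([56, 72])
= 1 + 1 + 1 + 1 + 1 + 1 + size([72])
= 1 + 1 + 1 + 1 + 1 + 1 + 1 + size([])
= 1 + 1 + 1 + 1 + 1 + 1 + 1 + 0
= 7


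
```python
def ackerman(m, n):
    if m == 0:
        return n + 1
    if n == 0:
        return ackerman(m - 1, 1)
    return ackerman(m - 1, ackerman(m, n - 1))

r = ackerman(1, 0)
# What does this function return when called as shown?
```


ackerman(1, 0)
n == 0: return ackerman(0, 1)
= ackerman(0, 1) = 2
= 2


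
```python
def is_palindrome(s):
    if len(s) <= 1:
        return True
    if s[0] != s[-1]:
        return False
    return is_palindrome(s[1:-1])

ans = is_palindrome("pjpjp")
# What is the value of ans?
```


is_palindrome("pjpjp")
"pjpjp": s[0]='p' == s[-1]='p' -> is_palindrome("jpj")
"jpj": s[0]='j' == s[-1]='j' -> is_palindrome("p")
"p": len <= 1 -> True
= True


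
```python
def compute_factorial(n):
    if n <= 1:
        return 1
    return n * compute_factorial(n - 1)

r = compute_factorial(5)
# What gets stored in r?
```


compute_factorial(5)
= 5 * compute_factorial(4)
= 5 * 4 * compute_factorial(3)
= 5 * 4 * 3 * compute_factorial(2)
= 5 * 4 * 3 * 2 * compute_factorial(1)
= 5 * 4 * 3 * 2 * 1
= 120


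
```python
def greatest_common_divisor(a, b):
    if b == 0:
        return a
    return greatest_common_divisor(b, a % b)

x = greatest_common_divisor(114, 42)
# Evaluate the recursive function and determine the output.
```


greatest_common_divisor(114, 42)
= greatest_common_divisor(42, 114 % 42) = greatest_common_divisor(42, 30)
= greatest_common_divisor(30, 42 % 30) = greatest_common_divisor(30, 12)
= greatest_common_divisor(12, 30 % 12) = greatest_common_divisor(12, 6)
= greatest_common_divisor(6, 12 % 6) = greatest_common_divisor(6, 0)
b == 0, return a = 6


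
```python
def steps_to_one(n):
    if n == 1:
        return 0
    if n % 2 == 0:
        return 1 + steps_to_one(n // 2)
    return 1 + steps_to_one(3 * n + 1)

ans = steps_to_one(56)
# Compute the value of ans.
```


steps_to_one(56)
56 is even -> steps_to_one(28)
28 is even -> steps_to_one(14)
14 is even -> steps_to_one(7)
7 is odd -> 3*7+1 = 22 -> steps_to_one(22)
22 is even -> steps_to_one(11)
11 is odd -> 3*11+1 = 34 -> steps_to_one(34)
34 is even -> steps_to_one(17)
17 is odd -> 3*17+1 = 52 -> steps_to_one(52)
52 is even -> steps_to_one(26)
26 is even -> steps_to_one(13)
13 is odd -> 3*13+1 = 40 -> steps_to_one(40)
40 is even -> steps_to_one(20)
20 is even -> steps_to_one(10)
10 is even -> steps_to_one(5)
5 is odd -> 3*5+1 = 16 -> steps_to_one(16)
16 is even -> steps_to_one(8)
8 is even -> steps_to_one(4)
4 is even -> steps_to_one(2)
2 is even -> steps_to_one(1)
Reached 1 after 19 steps
= 19


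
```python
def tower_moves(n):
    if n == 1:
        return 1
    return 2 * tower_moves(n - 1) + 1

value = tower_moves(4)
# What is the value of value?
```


tower_moves(4)
= 2 * tower_moves(3) + 1
= 2 * (2 * tower_moves(2) + 1) + 1
= 2 * (2 * (2 * tower_moves(1) + 1) + 1) + 1
Now compute bottom-up:
tower_moves(1) = 1
tower_moves(2) = 2 * 1 + 1 = 3
tower_moves(3) = 2 * 3 + 1 = 7
tower_moves(4) = 2 * 7 + 1 = 15
= 15


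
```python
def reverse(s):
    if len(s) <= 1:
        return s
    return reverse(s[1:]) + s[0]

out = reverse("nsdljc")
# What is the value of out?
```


reverse("nsdljc")
= reverse("sdljc") + "n"
= reverse("dljc") + "s" + "n"
= reverse("ljc") + "d" + "s" + "n"
= reverse("jc") + "l" + "d" + "s" + "n"
= reverse("c") + "j" + "l" + "d" + "s" + "n"
= "c" + "j" + "l" + "d" + "s" + "n"
= "cjldsn"


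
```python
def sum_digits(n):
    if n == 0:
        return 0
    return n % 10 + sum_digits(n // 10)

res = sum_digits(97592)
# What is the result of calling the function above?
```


sum_digits(97592)
= 2 + sum_digits(9759)
= 2 + 9 + sum_digits(975)
= 2 + 9 + 5 + sum_digits(97)
= 2 + 9 + 5 + 7 + sum_digits(9)
= 2 + 9 + 5 + 7 + 9 + sum_digits(0)
= 2 + 9 + 5 + 7 + 9 + 0
= 32


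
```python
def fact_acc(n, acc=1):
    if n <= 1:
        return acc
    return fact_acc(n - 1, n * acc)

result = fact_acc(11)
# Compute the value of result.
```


fact_acc(11, 1)
= fact_acc(10, 11 * 1) = fact_acc(10, 11)
= fact_acc(9, 10 * 11) = fact_acc(9, 110)
= fact_acc(8, 9 * 110) = fact_acc(8, 990)
= fact_acc(7, 8 * 990) = fact_acc(7, 7920)
= fact_acc(6, 7 * 7920) = fact_acc(6, 55440)
= fact_acc(5, 6 * 55440) = fact_acc(5, 332640)
= fact_acc(4, 5 * 332640) = fact_acc(4, 1663200)
= fact_acc(3, 4 * 1663200) = fact_acc(3, 6652800)
= fact_acc(2, 3 * 6652800) = fact_acc(2, 19958400)
= fact_acc(1, 2 * 19958400) = fact_acc(1, 39916800)
n <= 1, return acc = 39916800


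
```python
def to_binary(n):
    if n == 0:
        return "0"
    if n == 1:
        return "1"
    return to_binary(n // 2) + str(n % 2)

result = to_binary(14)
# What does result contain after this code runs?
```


to_binary(14)
= to_binary(7) + "0"
= to_binary(3) + "1" + "0"
= to_binary(1) + "1" + "1" + "0"
= "1" + "1" + "1" + "0"
= "1110"


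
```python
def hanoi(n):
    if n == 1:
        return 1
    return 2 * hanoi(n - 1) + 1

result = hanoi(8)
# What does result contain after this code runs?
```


hanoi(8)
= 2 * hanoi(7) + 1
= 2 * (2 * hanoi(6) + 1) + 1
= 2 * (2 * (2 * hanoi(5) + 1) + 1) + 1
= 2 * (2 * (2 * (2 * hanoi(4) + 1) + 1) + 1) + 1
= 2 * (2 * (2 * (2 * (2 * hanoi(3) + 1) + 1) + 1) + 1) + 1
= 2 * (2 * (2 * (2 * (2 * (2 * hanoi(2) + 1) + 1) + 1) + 1) + 1) + 1
= 2 * (2 * (2 * (2 * (2 * (2 * (2 * hanoi(1) + 1) + 1) + 1) + 1) + 1) + 1) + 1
Now compute bottom-up:
hanoi(1) = 1
hanoi(2) = 2 * 1 + 1 = 3
hanoi(3) = 2 * 3 + 1 = 7
hanoi(4) = 2 * 7 + 1 = 15
hanoi(5) = 2 * 15 + 1 = 31
hanoi(6) = 2 * 31 + 1 = 63
hanoi(7) = 2 * 63 + 1 = 127
hanoi(8) = 2 * 127 + 1 = 255
= 255


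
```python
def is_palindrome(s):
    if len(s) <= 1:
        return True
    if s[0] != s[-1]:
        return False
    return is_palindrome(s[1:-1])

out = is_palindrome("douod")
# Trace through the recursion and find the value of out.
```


is_palindrome("douod")
"douod": s[0]='d' == s[-1]='d' -> is_palindrome("ouo")
"ouo": s[0]='o' == s[-1]='o' -> is_palindrome("u")
"u": len <= 1 -> True
= True


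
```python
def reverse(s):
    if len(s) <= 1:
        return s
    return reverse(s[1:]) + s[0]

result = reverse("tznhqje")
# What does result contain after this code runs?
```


reverse("tznhqje")
= reverse("znhqje") + "t"
= reverse("nhqje") + "z" + "t"
= reverse("hqje") + "n" + "z" + "t"
= reverse("qje") + "h" + "n" + "z" + "t"
= reverse("je") + "q" + "h" + "n" + "z" + "t"
= reverse("e") + "j" + "q" + "h" + "n" + "z" + "t"
= "e" + "j" + "q" + "h" + "n" + "z" + "t"
= "ejqhnzt"


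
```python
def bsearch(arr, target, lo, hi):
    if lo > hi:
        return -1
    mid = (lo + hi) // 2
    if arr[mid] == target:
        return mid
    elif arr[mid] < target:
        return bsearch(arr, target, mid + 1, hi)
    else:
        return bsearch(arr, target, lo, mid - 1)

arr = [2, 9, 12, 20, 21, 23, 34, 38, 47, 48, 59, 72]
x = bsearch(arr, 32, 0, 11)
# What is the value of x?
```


bsearch(arr, 32, 0, 11)
lo=0, hi=11, mid=5, arr[mid]=23
23 < 32, search right half
lo=6, hi=11, mid=8, arr[mid]=47
47 > 32, search left half
lo=6, hi=7, mid=6, arr[mid]=34
34 > 32, search left half
lo > hi, target not found, return -1
= -1


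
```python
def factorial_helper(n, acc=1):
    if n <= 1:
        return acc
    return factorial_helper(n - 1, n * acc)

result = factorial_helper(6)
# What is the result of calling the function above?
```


factorial_helper(6, 1)
= factorial_helper(5, 6 * 1) = factorial_helper(5, 6)
= factorial_helper(4, 5 * 6) = factorial_helper(4, 30)
= factorial_helper(3, 4 * 30) = factorial_helper(3, 120)
= factorial_helper(2, 3 * 120) = factorial_helper(2, 360)
= factorial_helper(1, 2 * 360) = factorial_helper(1, 720)
n <= 1, return acc = 720


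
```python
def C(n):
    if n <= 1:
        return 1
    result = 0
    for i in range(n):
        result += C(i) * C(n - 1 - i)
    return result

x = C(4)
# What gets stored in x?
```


C(4)
= sum of C(i) * C(4-1-i) for i in 0..3
First compute sub-values bottom-up:
  C(0) = 1, C(1) = 1
  C(2) = 1*1 + 1*1 = 2
  C(3) = 1*2 + 1*1 + 2*1 = 5
Now C(4):
  C(0)*C(3) = 1*5 = 5
  C(1)*C(2) = 1*2 = 2
  C(2)*C(1) = 2*1 = 2
  C(3)*C(0) = 5*1 = 5
= 5 + 2 + 2 + 5
= 14


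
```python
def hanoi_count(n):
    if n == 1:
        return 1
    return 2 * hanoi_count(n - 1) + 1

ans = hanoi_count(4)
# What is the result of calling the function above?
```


hanoi_count(4)
= 2 * hanoi_count(3) + 1
= 2 * (2 * hanoi_count(2) + 1) + 1
= 2 * (2 * (2 * hanoi_count(1) + 1) + 1) + 1
Now compute bottom-up:
hanoi_count(1) = 1
hanoi_count(2) = 2 * 1 + 1 = 3
hanoi_count(3) = 2 * 3 + 1 = 7
hanoi_count(4) = 2 * 7 + 1 = 15
= 15


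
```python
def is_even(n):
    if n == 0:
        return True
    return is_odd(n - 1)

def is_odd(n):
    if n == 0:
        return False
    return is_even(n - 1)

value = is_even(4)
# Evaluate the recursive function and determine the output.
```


is_even(4)
= is_odd(3)
= is_even(2)
= is_odd(1)
= is_even(0)
n == 0: return True
= True


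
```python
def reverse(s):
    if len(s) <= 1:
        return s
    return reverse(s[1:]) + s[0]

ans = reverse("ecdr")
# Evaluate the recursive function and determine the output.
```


reverse("ecdr")
= reverse("cdr") + "e"
= reverse("dr") + "c" + "e"
= reverse("r") + "d" + "c" + "e"
= "r" + "d" + "c" + "e"
= "rdce"


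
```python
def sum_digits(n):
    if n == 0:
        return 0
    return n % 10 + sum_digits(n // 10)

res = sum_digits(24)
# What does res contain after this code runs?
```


sum_digits(24)
= 4 + sum_digits(2)
= 4 + 2 + sum_digits(0)
= 4 + 2 + 0
= 6


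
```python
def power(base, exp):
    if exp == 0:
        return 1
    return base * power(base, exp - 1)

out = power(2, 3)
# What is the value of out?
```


power(2, 3)
= 2 * power(2, 2)
= 2 * 2 * power(2, 1)
= 2 * 2 * 2 * power(2, 0)
= 2 * 2 * 2 * 1
= 8
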